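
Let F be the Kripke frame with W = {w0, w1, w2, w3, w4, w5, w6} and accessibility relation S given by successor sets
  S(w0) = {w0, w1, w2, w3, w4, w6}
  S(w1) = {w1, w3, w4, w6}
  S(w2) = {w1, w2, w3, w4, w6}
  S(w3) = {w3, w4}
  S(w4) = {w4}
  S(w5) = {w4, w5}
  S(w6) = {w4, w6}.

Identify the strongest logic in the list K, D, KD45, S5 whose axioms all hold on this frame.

Serial (axiom D): yes — every world has a successor (e.g. w0 S w0).
Euclidean (axiom 5): no — w0 S w1 and w0 S w2, but not w1 S w2.
Transitive (axiom 4): yes — every two-step S-path is closed by a direct edge.
Reflexive (axiom T): yes — every world is S-related to itself.
So F validates K, D; KD45 would additionally require S to be Euclidean. The strongest is D.

D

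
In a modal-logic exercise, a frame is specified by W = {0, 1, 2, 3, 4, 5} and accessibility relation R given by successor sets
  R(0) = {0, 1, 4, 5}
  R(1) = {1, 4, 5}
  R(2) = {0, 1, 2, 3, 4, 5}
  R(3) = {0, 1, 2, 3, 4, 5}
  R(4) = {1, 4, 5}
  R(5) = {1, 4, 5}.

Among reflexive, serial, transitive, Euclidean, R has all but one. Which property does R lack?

Euclidean

Reflexive: yes — every world is R-related to itself.
Serial: yes — every world has a successor (e.g. 0 R 0).
Transitive: yes — every two-step R-path is closed by a direct edge.
Euclidean: no — 2 R 0 and 2 R 3, but not 0 R 3.
Only Euclidean fails.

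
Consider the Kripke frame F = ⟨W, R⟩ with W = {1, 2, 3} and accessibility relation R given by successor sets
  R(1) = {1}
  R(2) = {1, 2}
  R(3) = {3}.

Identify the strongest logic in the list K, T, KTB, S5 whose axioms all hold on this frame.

Reflexive (axiom T): yes — every world is R-related to itself.
Symmetric (axiom B): no — 2 R 1 but not 1 R 2.
Euclidean (axiom 5): no — 2 R 1 and 2 R 2, but not 1 R 2.
So F validates K, T; KTB would additionally require R to be symmetric. The strongest is T.

T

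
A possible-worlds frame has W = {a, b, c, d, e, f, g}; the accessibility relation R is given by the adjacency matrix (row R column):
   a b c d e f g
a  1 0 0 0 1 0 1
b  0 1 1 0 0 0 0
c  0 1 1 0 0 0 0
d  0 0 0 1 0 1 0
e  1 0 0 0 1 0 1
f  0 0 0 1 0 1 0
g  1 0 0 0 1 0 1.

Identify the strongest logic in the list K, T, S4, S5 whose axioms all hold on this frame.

Reflexive (axiom T): yes — every world is R-related to itself.
Transitive (axiom 4): yes — every two-step R-path is closed by a direct edge.
Euclidean (axiom 5): yes — any two successors of a common world are R-related.
So F validates K, T, S4, S5. The strongest is S5.

S5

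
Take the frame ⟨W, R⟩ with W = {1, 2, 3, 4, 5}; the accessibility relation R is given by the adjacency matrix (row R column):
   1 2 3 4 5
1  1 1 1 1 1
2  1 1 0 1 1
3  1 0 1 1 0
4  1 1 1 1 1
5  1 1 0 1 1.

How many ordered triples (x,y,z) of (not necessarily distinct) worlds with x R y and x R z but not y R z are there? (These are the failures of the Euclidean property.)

Enumerating: (1,2,3), (1,3,2), (1,3,5), (1,5,3), (4,2,3), (4,3,2), (4,3,5), (4,5,3).

8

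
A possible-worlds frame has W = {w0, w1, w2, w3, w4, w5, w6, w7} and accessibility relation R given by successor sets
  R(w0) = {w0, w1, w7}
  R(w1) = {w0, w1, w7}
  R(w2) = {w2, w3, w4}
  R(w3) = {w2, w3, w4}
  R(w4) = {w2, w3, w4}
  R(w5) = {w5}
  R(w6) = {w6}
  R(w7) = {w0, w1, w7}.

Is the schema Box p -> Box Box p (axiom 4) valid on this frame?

By correspondence theory, 4 is valid on a frame iff R is transitive.
Transitive: yes — every two-step R-path is closed by a direct edge.

Yes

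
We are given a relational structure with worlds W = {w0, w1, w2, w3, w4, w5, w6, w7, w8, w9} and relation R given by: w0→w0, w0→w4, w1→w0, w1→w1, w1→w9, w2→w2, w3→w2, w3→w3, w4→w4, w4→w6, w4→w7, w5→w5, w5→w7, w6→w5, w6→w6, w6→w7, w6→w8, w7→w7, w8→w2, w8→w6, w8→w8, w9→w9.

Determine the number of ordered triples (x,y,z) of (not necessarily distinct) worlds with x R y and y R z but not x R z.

Enumerating: (w0,w4,w6), (w0,w4,w7), (w1,w0,w4), (w4,w6,w5), (w4,w6,w8), (w6,w8,w2), (w8,w6,w5), (w8,w6,w7).

8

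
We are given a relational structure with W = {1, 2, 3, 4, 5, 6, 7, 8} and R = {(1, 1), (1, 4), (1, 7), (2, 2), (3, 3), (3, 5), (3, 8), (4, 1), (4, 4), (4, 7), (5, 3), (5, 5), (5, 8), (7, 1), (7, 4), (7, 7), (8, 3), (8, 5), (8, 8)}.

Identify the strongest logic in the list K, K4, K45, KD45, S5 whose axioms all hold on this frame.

Transitive (axiom 4): yes — every two-step R-path is closed by a direct edge.
Euclidean (axiom 5): yes — any two successors of a common world are R-related.
Serial (axiom D): no — 6 has no R-successor.
Reflexive (axiom T): no — 6 is not related to itself.
So F validates K, K4, K45; KD45 would additionally require R to be serial. The strongest is K45.

K45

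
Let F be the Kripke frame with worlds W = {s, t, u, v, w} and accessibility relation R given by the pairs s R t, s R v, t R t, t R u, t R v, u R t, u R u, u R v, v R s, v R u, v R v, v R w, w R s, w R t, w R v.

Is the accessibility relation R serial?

Yes

Serial: yes — every world has a successor (e.g. s R t).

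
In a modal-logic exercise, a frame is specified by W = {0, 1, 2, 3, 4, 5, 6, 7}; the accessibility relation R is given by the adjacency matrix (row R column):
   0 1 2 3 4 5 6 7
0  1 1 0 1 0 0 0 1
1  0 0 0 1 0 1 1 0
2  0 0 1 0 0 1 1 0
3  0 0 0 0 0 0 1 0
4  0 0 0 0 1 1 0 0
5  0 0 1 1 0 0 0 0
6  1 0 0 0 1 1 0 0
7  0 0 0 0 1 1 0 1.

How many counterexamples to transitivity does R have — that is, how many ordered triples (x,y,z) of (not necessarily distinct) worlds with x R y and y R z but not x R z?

26

Enumerating: (0,1,5), (0,1,6), (0,3,6), (0,7,4), (0,7,5), (1,5,2), (1,6,0), (1,6,4), (2,5,3), (2,6,0), (2,6,4), (3,6,0), … and 14 more.
Total: 26.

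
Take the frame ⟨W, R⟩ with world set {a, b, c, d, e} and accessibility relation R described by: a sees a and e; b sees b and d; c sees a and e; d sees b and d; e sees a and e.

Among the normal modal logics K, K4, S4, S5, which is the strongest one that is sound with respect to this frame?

K4

Transitive (axiom 4): yes — every two-step R-path is closed by a direct edge.
Reflexive (axiom T): no — c is not related to itself.
Euclidean (axiom 5): yes — any two successors of a common world are R-related.
So F validates K, K4; S4 would additionally require R to be reflexive. The strongest is K4.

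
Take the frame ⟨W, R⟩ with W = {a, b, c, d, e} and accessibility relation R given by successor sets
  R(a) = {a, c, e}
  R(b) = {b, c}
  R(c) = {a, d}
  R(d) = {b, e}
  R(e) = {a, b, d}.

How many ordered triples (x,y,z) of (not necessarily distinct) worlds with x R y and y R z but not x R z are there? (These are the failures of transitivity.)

Enumerating: (a,c,d), (a,e,b), (a,e,d), (b,c,a), (b,c,d), (c,a,c), (c,a,e), (c,d,b), (c,d,e), (d,b,c), (d,e,a), (d,e,d), (e,a,c), (e,a,e), (e,b,c), (e,d,e).

16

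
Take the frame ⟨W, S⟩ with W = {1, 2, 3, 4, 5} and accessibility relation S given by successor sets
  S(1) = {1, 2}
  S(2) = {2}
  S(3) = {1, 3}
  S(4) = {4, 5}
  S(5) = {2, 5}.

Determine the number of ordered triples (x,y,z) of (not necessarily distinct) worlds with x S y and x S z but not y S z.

4

Enumerating: (1,2,1), (3,1,3), (4,5,4), (5,2,5).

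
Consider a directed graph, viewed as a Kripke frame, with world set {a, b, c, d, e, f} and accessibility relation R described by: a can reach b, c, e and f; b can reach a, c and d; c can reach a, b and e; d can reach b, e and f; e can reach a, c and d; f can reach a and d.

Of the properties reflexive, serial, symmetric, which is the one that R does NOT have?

reflexive

Reflexive: no — a is not related to itself.
Serial: yes — every world has a successor (e.g. a R b).
Symmetric: yes — every pair in R has its reverse in R.
Only reflexive fails.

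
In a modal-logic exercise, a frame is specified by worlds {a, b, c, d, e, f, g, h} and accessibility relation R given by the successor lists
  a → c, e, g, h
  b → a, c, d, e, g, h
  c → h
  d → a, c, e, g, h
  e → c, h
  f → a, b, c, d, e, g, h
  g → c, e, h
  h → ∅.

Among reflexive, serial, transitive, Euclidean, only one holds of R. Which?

Reflexive: no — a is not related to itself.
Serial: no — h has no R-successor.
Transitive: yes — every two-step R-path is closed by a direct edge.
Euclidean: no — a R c and a R e, but not c R e.
Only transitive holds.

transitive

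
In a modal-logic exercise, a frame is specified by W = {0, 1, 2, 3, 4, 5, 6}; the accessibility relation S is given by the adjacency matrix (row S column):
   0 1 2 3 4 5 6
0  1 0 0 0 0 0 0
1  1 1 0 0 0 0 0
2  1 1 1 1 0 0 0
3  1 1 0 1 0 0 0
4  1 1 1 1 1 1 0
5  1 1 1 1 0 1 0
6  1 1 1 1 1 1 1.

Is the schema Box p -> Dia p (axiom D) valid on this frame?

Yes

By correspondence theory, D is valid on a frame iff S is serial.
Serial: yes — every world has a successor (e.g. 0 S 0).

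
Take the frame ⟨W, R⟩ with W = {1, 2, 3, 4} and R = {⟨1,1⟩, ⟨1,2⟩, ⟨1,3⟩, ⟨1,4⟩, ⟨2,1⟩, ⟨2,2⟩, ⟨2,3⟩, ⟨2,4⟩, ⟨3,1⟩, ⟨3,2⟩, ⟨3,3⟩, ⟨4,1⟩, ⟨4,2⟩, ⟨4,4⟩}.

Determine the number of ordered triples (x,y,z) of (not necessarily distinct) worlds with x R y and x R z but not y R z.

4

Enumerating: (1,3,4), (1,4,3), (2,3,4), (2,4,3).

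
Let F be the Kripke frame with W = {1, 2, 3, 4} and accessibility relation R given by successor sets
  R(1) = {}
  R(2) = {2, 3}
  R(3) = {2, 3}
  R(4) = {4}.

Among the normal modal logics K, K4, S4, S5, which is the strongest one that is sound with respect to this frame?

K4

Transitive (axiom 4): yes — every two-step R-path is closed by a direct edge.
Reflexive (axiom T): no — 1 is not related to itself.
Euclidean (axiom 5): yes — any two successors of a common world are R-related.
So F validates K, K4; S4 would additionally require R to be reflexive. The strongest is K4.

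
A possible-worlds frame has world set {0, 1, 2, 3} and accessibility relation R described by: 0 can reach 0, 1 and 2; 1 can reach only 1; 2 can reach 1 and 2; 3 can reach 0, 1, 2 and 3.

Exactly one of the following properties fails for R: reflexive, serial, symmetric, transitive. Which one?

symmetric

Reflexive: yes — every world is R-related to itself.
Serial: yes — every world has a successor (e.g. 0 R 0).
Symmetric: no — 0 R 1 but not 1 R 0.
Transitive: yes — every two-step R-path is closed by a direct edge.
Only symmetric fails.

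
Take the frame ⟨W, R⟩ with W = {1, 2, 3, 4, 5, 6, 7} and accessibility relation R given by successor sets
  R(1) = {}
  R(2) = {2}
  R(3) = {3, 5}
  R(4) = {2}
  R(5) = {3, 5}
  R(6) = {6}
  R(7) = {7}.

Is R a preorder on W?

Reflexive: no — 1 is not related to itself.
Transitive: yes — every two-step R-path is closed by a direct edge.
So R is not a preorder.

No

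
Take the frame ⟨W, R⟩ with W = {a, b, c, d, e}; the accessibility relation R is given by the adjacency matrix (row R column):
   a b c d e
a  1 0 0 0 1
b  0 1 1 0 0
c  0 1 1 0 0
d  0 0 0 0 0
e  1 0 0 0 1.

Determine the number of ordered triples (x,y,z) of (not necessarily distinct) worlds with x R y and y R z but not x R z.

0

R is transitive; there are no such tuples.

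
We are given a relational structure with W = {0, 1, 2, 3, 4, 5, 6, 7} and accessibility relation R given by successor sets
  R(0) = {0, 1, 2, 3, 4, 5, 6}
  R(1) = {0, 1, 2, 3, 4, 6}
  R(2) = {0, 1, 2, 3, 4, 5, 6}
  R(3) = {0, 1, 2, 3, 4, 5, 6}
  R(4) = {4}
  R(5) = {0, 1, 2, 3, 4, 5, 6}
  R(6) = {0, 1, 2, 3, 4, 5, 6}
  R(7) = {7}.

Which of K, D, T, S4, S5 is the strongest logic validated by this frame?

T

Serial (axiom D): yes — every world has a successor (e.g. 0 R 0).
Reflexive (axiom T): yes — every world is R-related to itself.
Transitive (axiom 4): no — 1 R 0 and 0 R 5, but not 1 R 5.
Euclidean (axiom 5): no — 0 R 1 and 0 R 5, but not 1 R 5.
So F validates K, D, T; S4 would additionally require R to be transitive. The strongest is T.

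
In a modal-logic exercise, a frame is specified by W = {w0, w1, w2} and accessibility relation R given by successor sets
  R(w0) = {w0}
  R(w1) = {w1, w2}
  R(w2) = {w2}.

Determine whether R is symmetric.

No

Symmetric: no — w1 R w2 but not w2 R w1.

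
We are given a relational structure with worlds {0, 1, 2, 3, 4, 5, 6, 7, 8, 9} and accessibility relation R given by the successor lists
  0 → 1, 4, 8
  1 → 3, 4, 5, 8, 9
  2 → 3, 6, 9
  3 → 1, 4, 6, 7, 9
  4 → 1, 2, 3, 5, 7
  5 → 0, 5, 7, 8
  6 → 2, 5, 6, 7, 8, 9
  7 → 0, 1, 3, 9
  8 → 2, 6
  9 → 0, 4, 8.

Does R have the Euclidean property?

Euclidean: no — 0 R 4 and 0 R 8, but not 4 R 8.

No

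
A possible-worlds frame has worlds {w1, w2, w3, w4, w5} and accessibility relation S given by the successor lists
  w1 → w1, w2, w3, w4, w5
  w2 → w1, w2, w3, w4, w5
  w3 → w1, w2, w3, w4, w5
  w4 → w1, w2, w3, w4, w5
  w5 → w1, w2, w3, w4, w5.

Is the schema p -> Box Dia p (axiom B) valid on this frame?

Yes

By correspondence theory, B is valid on a frame iff S is symmetric.
Symmetric: yes — every pair in S has its reverse in S.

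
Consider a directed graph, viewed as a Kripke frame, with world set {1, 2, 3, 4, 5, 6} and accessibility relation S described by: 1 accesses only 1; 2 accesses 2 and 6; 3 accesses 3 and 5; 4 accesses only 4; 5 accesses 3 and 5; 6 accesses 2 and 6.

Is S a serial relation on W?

Serial: yes — every world has a successor (e.g. 1 S 1).

Yes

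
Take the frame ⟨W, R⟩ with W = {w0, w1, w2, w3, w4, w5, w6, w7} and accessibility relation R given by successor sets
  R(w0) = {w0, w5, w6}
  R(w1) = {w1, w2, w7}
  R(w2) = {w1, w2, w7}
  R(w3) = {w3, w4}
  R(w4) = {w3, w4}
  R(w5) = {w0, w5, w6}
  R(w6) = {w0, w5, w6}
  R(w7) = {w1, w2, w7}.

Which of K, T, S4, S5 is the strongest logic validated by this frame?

Reflexive (axiom T): yes — every world is R-related to itself.
Transitive (axiom 4): yes — every two-step R-path is closed by a direct edge.
Euclidean (axiom 5): yes — any two successors of a common world are R-related.
So F validates K, T, S4, S5. The strongest is S5.

S5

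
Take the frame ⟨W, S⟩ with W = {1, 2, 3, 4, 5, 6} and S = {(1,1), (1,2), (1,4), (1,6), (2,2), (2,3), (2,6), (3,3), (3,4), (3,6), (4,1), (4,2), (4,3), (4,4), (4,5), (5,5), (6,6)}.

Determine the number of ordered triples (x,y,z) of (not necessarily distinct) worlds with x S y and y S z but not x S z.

10

Enumerating: (1,2,3), (1,4,3), (1,4,5), (2,3,4), (3,4,1), (3,4,2), (3,4,5), (4,1,6), (4,2,6), (4,3,6).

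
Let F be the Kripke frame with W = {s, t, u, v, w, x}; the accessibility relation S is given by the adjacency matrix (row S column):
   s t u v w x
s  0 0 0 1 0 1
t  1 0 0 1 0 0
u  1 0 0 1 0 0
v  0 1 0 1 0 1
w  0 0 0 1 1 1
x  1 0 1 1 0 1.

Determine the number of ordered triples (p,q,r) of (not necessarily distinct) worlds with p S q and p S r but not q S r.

Enumerating: (t,s,s), (t,v,s), (u,s,s), (u,v,s), (v,t,t), (v,t,x), (v,x,t), (w,v,w), (w,x,w), (x,s,s), (x,s,u), (x,u,u), (x,u,x), (x,v,s), (x,v,u).

15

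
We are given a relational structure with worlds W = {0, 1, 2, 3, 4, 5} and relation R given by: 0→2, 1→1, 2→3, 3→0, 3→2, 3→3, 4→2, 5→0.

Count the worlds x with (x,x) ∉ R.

Enumerating: 0, 2, 4, 5.

4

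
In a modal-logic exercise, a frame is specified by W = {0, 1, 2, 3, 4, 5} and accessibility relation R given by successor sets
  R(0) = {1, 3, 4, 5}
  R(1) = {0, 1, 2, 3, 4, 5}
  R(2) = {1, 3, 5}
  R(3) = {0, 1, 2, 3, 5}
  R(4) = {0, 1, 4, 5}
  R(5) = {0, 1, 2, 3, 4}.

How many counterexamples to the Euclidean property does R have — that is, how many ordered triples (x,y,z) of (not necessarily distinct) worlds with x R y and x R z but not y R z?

Enumerating: (0,3,4), (0,4,3), (0,5,5), (1,0,0), (1,0,2), (1,2,0), (1,2,2), (1,2,4), (1,3,4), (1,4,2), (1,4,3), (1,5,5), … and 16 more.
Total: 28.

28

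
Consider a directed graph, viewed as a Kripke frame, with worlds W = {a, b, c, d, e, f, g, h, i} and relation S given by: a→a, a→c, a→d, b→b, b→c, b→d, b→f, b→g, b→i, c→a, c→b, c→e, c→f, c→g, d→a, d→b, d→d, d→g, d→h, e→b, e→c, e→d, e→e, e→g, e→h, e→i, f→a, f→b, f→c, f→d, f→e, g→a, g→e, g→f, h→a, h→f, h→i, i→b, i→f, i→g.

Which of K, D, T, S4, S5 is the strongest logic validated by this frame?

D

Serial (axiom D): yes — every world has a successor (e.g. a S a).
Reflexive (axiom T): no — c is not related to itself.
Transitive (axiom 4): no — a S c and c S b, but not a S b.
Euclidean (axiom 5): no — a S c and a S d, but not c S d.
So F validates K, D; T would additionally require S to be reflexive. The strongest is D.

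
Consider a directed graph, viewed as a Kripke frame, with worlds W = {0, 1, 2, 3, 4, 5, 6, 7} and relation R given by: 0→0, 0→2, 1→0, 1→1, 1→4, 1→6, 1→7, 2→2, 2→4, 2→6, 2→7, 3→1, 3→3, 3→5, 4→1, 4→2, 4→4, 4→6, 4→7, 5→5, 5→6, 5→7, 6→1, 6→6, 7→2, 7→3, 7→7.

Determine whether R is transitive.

Transitive: no — 0 R 2 and 2 R 4, but not 0 R 4.

No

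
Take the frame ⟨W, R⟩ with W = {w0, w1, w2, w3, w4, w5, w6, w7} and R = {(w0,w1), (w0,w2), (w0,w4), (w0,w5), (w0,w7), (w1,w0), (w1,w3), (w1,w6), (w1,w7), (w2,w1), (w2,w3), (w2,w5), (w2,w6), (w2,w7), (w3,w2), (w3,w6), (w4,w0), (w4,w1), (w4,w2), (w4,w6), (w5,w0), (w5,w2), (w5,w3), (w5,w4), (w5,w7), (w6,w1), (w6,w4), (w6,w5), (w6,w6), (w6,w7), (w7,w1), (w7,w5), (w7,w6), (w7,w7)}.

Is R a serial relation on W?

Yes

Serial: yes — every world has a successor (e.g. w0 R w1).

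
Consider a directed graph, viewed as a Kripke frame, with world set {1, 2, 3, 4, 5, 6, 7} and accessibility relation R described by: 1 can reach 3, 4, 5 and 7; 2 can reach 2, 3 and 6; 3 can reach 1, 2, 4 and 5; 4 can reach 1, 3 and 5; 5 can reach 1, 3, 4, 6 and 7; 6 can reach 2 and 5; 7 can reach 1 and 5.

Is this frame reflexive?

Reflexive: no — 1 is not related to itself.

No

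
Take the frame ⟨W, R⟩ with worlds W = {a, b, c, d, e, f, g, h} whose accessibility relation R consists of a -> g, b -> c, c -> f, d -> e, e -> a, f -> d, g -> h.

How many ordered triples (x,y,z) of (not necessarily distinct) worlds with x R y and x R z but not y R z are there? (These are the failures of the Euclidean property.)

7

Enumerating: (a,g,g), (b,c,c), (c,f,f), (d,e,e), (e,a,a), (f,d,d), (g,h,h).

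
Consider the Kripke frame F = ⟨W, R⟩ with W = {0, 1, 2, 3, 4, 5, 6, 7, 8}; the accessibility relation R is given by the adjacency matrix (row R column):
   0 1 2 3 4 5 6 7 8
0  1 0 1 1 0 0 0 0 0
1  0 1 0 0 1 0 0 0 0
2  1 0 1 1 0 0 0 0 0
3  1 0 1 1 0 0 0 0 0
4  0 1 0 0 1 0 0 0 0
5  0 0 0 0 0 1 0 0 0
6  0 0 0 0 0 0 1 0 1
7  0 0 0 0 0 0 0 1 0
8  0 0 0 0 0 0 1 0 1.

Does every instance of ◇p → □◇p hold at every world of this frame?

Yes

The schema 5 characterises exactly the Euclidean frames.
Euclidean: yes — any two successors of a common world are R-related.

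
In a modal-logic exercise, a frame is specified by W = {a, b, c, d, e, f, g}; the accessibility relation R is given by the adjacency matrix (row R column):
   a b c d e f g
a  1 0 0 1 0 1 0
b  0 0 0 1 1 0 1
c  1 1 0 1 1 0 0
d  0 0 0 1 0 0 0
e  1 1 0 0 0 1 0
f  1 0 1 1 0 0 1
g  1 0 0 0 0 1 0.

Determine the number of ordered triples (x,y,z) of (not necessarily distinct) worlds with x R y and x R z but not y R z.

Enumerating: (a,d,a), (a,d,f), (a,f,f), (b,d,e), (b,d,g), (b,e,d), (b,e,e), (b,e,g), (b,g,d), (b,g,e), (b,g,g), (c,a,b), … and 25 more.
Total: 37.

37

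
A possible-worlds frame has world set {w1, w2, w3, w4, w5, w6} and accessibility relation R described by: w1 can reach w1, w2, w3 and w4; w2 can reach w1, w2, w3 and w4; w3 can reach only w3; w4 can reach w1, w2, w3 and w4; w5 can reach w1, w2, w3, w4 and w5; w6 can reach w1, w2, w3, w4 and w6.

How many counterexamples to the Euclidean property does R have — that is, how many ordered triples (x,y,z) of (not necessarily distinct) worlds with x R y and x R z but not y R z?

23

Enumerating: (w1,w3,w1), (w1,w3,w2), (w1,w3,w4), (w2,w3,w1), (w2,w3,w2), (w2,w3,w4), (w4,w3,w1), (w4,w3,w2), (w4,w3,w4), (w5,w1,w5), (w5,w2,w5), (w5,w3,w1), … and 11 more.
Total: 23.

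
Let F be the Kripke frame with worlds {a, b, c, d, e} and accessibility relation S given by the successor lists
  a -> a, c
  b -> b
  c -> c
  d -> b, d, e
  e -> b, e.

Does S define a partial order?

Reflexive: yes — every world is S-related to itself.
Transitive: yes — every two-step S-path is closed by a direct edge.
Antisymmetric: yes — no distinct pair is related both ways.
So S is a partial order.

Yes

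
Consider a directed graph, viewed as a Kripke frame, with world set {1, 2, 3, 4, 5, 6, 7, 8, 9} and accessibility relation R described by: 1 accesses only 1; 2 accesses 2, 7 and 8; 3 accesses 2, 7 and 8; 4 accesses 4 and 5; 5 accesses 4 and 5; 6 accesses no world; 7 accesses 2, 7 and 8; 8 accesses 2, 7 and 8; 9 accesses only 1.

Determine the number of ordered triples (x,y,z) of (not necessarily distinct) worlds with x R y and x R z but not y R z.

R is Euclidean; there are no such tuples.

0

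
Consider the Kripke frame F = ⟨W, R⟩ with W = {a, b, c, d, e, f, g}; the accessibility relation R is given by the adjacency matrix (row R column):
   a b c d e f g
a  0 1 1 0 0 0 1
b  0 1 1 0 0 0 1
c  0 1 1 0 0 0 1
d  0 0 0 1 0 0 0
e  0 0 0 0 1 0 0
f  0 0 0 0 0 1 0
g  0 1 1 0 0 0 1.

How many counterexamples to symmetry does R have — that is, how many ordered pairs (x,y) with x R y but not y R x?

Enumerating: (a,b), (a,c), (a,g).

3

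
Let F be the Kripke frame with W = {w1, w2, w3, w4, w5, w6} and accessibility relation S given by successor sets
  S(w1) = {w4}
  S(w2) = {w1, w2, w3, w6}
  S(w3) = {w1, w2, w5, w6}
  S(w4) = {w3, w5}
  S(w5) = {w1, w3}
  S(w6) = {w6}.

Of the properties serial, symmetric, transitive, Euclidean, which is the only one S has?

Serial: yes — every world has a successor (e.g. w1 S w4).
Symmetric: no — w1 S w4 but not w4 S w1.
Transitive: no — w1 S w4 and w4 S w3, but not w1 S w3.
Euclidean: no — w2 S w1 and w2 S w3, but not w1 S w3.
Only serial holds.

serial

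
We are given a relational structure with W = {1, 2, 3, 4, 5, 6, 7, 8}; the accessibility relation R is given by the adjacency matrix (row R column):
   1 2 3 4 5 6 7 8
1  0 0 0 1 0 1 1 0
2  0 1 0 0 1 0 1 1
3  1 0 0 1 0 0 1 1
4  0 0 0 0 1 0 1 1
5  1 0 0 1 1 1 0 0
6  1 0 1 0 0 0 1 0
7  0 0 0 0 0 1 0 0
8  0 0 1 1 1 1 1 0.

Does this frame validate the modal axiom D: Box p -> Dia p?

Yes

The schema D characterises exactly the serial frames.
Serial: yes — every world has a successor (e.g. 1 R 4).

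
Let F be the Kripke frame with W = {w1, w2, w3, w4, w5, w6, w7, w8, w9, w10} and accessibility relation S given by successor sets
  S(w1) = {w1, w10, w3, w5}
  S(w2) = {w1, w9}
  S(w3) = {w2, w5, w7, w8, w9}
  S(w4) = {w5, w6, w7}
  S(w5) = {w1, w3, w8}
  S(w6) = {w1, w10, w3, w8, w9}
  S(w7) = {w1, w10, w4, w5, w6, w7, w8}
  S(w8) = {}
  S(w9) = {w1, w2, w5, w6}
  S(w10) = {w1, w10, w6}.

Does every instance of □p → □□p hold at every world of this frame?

No

Axiom 4 corresponds to the accessibility relation being transitive.
Transitive: no — w1 S w10 and w10 S w6, but not w1 S w6.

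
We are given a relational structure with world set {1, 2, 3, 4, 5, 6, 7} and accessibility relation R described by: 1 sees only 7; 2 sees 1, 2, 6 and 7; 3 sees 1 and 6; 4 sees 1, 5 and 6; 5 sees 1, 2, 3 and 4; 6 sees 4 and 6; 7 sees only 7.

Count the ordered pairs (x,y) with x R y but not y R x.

10

Enumerating: (1,7), (2,1), (2,6), (2,7), (3,1), (3,6), (4,1), (5,1), (5,2), (5,3).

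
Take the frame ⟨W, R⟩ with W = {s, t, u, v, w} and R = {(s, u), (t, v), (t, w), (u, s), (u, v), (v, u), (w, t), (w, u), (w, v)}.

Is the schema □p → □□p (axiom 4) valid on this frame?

No

Axiom 4 corresponds to the accessibility relation being transitive.
Transitive: no — s R u and u R v, but not s R v.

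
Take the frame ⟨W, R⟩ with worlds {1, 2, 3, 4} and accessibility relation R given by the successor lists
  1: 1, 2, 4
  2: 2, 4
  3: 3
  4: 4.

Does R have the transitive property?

Transitive: yes — every two-step R-path is closed by a direct edge.

Yes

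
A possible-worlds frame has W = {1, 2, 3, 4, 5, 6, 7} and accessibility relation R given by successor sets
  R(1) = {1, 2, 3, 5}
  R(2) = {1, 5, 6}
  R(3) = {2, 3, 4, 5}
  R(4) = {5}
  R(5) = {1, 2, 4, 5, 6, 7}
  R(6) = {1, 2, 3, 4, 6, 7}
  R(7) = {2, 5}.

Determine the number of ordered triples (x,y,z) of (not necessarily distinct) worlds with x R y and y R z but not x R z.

37

Enumerating: (1,2,6), (1,3,4), (1,5,4), (1,5,6), (1,5,7), (2,1,2), (2,1,3), (2,5,2), (2,5,4), (2,5,7), (2,6,2), (2,6,3), … and 25 more.
Total: 37.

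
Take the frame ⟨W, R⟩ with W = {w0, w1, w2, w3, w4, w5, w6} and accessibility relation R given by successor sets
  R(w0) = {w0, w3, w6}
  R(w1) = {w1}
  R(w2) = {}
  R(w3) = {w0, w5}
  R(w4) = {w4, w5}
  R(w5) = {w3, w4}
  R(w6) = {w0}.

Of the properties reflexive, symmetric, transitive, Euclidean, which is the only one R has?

symmetric

Reflexive: no — w2 is not related to itself.
Symmetric: yes — every pair in R has its reverse in R.
Transitive: no — w0 R w3 and w3 R w5, but not w0 R w5.
Euclidean: no — w0 R w3 and w0 R w6, but not w3 R w6.
Only symmetric holds.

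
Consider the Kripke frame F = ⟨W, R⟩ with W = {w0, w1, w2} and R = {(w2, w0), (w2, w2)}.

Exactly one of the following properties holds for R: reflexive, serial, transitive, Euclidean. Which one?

transitive

Reflexive: no — w0 is not related to itself.
Serial: no — w0 has no R-successor.
Transitive: yes — every two-step R-path is closed by a direct edge.
Euclidean: no — w2 R w0 and w2 R w0, but not w0 R w0.
Only transitive holds.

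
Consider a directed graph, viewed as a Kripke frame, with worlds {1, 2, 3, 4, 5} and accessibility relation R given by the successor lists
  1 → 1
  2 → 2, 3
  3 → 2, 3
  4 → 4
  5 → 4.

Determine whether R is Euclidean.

Euclidean: yes — any two successors of a common world are R-related.

Yes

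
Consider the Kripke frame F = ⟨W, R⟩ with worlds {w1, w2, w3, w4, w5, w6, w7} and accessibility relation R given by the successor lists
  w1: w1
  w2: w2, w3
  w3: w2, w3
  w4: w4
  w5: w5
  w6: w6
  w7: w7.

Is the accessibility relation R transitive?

Yes

Transitive: yes — every two-step R-path is closed by a direct edge.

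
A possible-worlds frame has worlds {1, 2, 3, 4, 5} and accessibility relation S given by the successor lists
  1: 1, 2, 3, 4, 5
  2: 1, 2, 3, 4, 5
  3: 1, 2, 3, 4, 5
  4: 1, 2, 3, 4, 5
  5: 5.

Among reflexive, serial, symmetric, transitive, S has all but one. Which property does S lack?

Reflexive: yes — every world is S-related to itself.
Serial: yes — every world has a successor (e.g. 1 S 1).
Symmetric: no — 1 S 5 but not 5 S 1.
Transitive: yes — every two-step S-path is closed by a direct edge.
Only symmetric fails.

symmetric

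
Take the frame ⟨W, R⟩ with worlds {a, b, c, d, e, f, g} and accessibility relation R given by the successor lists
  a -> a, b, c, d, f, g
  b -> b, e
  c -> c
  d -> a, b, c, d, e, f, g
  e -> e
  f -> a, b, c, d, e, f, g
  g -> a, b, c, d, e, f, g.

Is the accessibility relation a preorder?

No

Reflexive: yes — every world is R-related to itself.
Transitive: no — a R b and b R e, but not a R e.
So R is not a preorder.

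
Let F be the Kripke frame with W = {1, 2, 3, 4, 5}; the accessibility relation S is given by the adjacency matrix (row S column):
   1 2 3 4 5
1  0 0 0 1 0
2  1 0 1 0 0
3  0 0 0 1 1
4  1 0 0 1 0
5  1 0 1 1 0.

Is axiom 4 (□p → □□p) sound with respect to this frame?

By correspondence theory, 4 is valid on a frame iff S is transitive.
Transitive: no — 2 S 1 and 1 S 4, but not 2 S 4.

No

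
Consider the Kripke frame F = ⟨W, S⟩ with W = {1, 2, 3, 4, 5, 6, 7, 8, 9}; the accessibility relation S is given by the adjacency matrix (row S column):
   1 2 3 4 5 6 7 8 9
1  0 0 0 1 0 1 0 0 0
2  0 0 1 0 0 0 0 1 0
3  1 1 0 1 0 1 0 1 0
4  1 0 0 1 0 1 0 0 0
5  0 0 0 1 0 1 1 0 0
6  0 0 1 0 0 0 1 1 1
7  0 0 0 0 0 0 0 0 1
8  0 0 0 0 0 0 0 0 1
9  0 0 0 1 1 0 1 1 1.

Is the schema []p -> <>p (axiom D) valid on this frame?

By correspondence theory, D is valid on a frame iff S is serial.
Serial: yes — every world has a successor (e.g. 1 S 4).

Yes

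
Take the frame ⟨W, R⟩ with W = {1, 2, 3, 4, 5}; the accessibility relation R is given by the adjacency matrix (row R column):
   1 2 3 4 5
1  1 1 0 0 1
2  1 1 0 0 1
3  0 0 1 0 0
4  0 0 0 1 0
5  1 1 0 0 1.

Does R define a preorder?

Yes

Reflexive: yes — every world is R-related to itself.
Transitive: yes — every two-step R-path is closed by a direct edge.
So R is a preorder.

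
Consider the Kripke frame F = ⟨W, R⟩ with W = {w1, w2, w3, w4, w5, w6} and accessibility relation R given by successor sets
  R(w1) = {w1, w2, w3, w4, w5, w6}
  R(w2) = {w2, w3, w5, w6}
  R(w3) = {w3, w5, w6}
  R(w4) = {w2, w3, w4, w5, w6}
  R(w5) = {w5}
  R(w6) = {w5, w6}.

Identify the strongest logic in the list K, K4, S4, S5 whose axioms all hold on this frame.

Transitive (axiom 4): yes — every two-step R-path is closed by a direct edge.
Reflexive (axiom T): yes — every world is R-related to itself.
Euclidean (axiom 5): no — w1 R w2 and w1 R w4, but not w2 R w4.
So F validates K, K4, S4; S5 would additionally require R to be Euclidean. The strongest is S4.

S4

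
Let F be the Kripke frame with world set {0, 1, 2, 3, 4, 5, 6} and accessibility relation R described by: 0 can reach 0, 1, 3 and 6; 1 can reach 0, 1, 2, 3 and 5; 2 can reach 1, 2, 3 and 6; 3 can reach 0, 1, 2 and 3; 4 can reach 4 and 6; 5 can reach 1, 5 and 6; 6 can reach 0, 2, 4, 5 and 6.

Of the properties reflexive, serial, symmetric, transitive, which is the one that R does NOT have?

transitive

Reflexive: yes — every world is R-related to itself.
Serial: yes — every world has a successor (e.g. 0 R 0).
Symmetric: yes — every pair in R has its reverse in R.
Transitive: no — 0 R 1 and 1 R 2, but not 0 R 2.
Only transitive fails.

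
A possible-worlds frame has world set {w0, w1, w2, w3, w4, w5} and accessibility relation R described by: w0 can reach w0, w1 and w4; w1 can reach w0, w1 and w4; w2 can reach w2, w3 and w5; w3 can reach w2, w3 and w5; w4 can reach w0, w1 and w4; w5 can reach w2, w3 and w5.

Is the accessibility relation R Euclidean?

Yes

Euclidean: yes — any two successors of a common world are R-related.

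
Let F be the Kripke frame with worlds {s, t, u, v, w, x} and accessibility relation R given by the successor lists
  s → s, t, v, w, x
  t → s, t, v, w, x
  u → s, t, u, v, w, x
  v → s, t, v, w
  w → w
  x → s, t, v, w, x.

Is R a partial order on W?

Reflexive: yes — every world is R-related to itself.
Transitive: no — v R s and s R x, but not v R x.
Antisymmetric: no — s R t and t R s with s ≠ t.
So R is not a partial order.

No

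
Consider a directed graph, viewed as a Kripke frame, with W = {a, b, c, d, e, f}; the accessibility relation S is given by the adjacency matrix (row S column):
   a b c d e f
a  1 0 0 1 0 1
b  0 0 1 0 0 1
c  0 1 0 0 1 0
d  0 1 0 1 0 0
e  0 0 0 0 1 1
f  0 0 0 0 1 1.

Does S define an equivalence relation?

Reflexive: no — b is not related to itself.
Symmetric: no — a S d but not d S a.
Transitive: no — a S d and d S b, but not a S b.
So S is not an equivalence relation.

No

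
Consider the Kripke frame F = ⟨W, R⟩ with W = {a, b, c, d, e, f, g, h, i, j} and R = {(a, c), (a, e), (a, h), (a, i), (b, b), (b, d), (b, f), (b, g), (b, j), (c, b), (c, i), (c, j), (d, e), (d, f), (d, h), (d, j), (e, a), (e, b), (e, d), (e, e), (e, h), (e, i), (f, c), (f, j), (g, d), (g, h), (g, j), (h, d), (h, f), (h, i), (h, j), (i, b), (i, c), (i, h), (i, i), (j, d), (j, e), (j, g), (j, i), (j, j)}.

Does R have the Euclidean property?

Euclidean: no — a R c and a R e, but not c R e.

No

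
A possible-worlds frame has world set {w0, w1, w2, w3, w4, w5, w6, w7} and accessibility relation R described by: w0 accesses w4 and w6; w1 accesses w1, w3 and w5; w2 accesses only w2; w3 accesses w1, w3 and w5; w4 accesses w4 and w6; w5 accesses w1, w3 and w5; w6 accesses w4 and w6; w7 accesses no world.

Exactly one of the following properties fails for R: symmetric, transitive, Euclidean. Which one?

Symmetric: no — w0 R w4 but not w4 R w0.
Transitive: yes — every two-step R-path is closed by a direct edge.
Euclidean: yes — any two successors of a common world are R-related.
Only symmetric fails.

symmetric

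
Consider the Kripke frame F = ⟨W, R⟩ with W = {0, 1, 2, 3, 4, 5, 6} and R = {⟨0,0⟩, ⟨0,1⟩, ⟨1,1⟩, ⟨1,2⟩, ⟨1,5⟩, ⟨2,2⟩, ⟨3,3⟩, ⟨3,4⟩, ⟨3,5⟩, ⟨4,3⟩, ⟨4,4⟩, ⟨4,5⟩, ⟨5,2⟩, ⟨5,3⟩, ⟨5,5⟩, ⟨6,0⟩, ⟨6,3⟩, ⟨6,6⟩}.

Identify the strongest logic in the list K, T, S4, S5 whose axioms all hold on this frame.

T

Reflexive (axiom T): yes — every world is R-related to itself.
Transitive (axiom 4): no — 0 R 1 and 1 R 2, but not 0 R 2.
Euclidean (axiom 5): no — 1 R 2 and 1 R 5, but not 2 R 5.
So F validates K, T; S4 would additionally require R to be transitive. The strongest is T.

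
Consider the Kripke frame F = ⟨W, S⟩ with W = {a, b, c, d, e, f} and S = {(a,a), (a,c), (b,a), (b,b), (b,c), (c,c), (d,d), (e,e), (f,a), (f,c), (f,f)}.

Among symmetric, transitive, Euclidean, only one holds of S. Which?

Symmetric: no — a S c but not c S a.
Transitive: yes — every two-step S-path is closed by a direct edge.
Euclidean: no — b S c and b S a, but not c S a.
Only transitive holds.

transitive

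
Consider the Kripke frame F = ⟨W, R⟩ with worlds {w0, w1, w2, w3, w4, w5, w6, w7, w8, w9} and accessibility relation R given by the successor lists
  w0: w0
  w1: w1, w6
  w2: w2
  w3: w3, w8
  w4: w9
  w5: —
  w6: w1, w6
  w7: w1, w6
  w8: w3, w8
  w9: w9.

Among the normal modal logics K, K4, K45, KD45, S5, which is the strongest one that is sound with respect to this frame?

Transitive (axiom 4): yes — every two-step R-path is closed by a direct edge.
Euclidean (axiom 5): yes — any two successors of a common world are R-related.
Serial (axiom D): no — w5 has no R-successor.
Reflexive (axiom T): no — w4 is not related to itself.
So F validates K, K4, K45; KD45 would additionally require R to be serial. The strongest is K45.

K45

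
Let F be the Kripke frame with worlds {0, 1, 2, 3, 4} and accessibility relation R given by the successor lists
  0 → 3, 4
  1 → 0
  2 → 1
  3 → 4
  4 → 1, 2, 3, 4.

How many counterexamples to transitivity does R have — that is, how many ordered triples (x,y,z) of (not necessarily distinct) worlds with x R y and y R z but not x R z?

Enumerating: (0,4,1), (0,4,2), (1,0,3), (1,0,4), (2,1,0), (3,4,1), (3,4,2), (3,4,3), (4,1,0).

9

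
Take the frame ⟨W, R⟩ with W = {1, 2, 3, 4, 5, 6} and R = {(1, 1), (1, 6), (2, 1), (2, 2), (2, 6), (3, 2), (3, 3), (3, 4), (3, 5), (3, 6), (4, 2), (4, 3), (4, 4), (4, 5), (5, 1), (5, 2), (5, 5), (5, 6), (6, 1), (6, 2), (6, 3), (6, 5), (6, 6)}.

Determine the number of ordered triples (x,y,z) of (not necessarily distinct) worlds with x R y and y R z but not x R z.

15

Enumerating: (1,6,2), (1,6,3), (1,6,5), (2,6,3), (2,6,5), (3,2,1), (3,5,1), (3,6,1), (4,2,1), (4,2,6), (4,3,6), (4,5,1), (4,5,6), (5,6,3), (6,3,4).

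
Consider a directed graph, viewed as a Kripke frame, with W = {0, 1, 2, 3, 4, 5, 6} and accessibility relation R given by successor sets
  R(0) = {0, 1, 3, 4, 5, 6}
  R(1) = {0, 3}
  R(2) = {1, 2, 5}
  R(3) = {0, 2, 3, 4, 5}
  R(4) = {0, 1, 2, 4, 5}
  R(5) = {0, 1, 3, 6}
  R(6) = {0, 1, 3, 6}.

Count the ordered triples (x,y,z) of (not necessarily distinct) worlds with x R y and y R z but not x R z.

Enumerating: (0,3,2), (0,4,2), (1,0,1), (1,0,4), (1,0,5), (1,0,6), (1,3,2), (1,3,4), (1,3,5), (2,1,0), (2,1,3), (2,5,0), … and 23 more.
Total: 35.

35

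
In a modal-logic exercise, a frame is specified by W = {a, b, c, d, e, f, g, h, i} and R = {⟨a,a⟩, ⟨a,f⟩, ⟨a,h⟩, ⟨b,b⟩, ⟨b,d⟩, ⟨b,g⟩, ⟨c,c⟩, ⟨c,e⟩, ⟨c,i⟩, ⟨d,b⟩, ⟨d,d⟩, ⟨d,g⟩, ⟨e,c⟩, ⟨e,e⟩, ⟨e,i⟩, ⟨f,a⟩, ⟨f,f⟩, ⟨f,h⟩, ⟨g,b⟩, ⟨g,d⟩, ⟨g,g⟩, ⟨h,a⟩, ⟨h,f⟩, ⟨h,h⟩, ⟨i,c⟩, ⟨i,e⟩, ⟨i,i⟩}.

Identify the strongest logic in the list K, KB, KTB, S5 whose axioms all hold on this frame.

Symmetric (axiom B): yes — every pair in R has its reverse in R.
Reflexive (axiom T): yes — every world is R-related to itself.
Euclidean (axiom 5): yes — any two successors of a common world are R-related.
So F validates K, KB, KTB, S5. The strongest is S5.

S5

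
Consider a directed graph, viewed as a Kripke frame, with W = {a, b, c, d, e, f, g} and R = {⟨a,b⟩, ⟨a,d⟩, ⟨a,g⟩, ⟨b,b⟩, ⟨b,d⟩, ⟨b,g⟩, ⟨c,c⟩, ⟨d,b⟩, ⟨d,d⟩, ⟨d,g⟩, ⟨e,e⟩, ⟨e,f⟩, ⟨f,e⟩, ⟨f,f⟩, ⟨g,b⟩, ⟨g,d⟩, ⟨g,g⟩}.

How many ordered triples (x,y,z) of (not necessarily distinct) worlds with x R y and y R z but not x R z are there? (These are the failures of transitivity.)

R is transitive; there are no such tuples.

0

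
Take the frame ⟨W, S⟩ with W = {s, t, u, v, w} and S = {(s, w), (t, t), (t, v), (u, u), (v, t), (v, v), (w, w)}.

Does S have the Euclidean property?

Euclidean: yes — any two successors of a common world are S-related.

Yes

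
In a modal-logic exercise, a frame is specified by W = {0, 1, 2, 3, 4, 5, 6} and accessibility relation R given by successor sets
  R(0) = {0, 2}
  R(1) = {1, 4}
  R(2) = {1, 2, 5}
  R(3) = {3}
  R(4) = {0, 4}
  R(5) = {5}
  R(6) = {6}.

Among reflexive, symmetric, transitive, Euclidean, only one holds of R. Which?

reflexive

Reflexive: yes — every world is R-related to itself.
Symmetric: no — 0 R 2 but not 2 R 0.
Transitive: no — 0 R 2 and 2 R 1, but not 0 R 1.
Euclidean: no — 2 R 1 and 2 R 5, but not 1 R 5.
Only reflexive holds.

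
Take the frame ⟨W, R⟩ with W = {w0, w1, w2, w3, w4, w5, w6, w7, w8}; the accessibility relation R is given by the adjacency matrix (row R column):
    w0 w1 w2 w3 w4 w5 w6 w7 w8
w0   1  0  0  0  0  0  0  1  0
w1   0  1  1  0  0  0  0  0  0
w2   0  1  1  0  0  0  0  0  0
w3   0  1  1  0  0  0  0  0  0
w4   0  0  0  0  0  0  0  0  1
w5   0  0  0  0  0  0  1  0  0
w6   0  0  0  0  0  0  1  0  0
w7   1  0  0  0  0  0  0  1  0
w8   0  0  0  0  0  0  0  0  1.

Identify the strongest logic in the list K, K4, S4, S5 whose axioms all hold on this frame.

Transitive (axiom 4): yes — every two-step R-path is closed by a direct edge.
Reflexive (axiom T): no — w3 is not related to itself.
Euclidean (axiom 5): yes — any two successors of a common world are R-related.
So F validates K, K4; S4 would additionally require R to be reflexive. The strongest is K4.

K4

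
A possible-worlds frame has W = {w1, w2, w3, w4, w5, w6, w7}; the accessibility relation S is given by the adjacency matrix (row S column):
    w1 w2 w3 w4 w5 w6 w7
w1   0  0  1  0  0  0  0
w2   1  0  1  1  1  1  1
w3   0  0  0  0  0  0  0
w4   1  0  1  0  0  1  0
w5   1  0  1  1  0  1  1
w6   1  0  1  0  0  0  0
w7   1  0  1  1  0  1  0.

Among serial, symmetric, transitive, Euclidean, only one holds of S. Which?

transitive

Serial: no — w3 has no S-successor.
Symmetric: no — w1 S w3 but not w3 S w1.
Transitive: yes — every two-step S-path is closed by a direct edge.
Euclidean: no — w2 S w1 and w2 S w4, but not w1 S w4.
Only transitive holds.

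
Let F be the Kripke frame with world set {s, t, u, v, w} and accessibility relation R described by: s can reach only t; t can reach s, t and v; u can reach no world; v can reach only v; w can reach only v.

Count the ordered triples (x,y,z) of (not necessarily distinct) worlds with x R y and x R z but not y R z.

4

Enumerating: (t,s,s), (t,s,v), (t,v,s), (t,v,t).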